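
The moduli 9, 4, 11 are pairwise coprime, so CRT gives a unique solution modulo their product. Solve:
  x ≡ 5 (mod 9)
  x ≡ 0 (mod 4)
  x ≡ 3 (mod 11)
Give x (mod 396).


Moduli 9, 4, 11 are pairwise coprime; by CRT there is a unique solution modulo M = 9 · 4 · 11 = 396.
Solve pairwise, accumulating the modulus:
  Start with x ≡ 5 (mod 9).
  Combine with x ≡ 0 (mod 4): since gcd(9, 4) = 1, we get a unique residue mod 36.
    Write x = 5 + 9·t and substitute into x ≡ 0 (mod 4): 9·t ≡ 0 − 5 = -5 (mod 4).
    Reduce coefficients mod 4: 1·t ≡ 3 (mod 4).
    So t ≡ 3 (mod 4).
    Then x = 5 + 9·3 = 32, valid modulo lcm(9, 4) = 36: x ≡ 32 (mod 36).
  Combine with x ≡ 3 (mod 11): since gcd(36, 11) = 1, we get a unique residue mod 396.
    Write x = 32 + 36·t and substitute into x ≡ 3 (mod 11): 36·t ≡ 3 − 32 = -29 (mod 11).
    Reduce coefficients mod 11: 3·t ≡ 4 (mod 11).
    The inverse of 3 mod 11 is 4 (since 3·4 = 12 = 1·11 + 1), so t ≡ 4·4 = 16 ≡ 5 (mod 11).
    Then x = 32 + 36·5 = 212, valid modulo lcm(36, 11) = 396: x ≡ 212 (mod 396).
Verify: 212 mod 9 = 5 ✓, 212 mod 4 = 0 ✓, 212 mod 11 = 3 ✓.

x ≡ 212 (mod 396).


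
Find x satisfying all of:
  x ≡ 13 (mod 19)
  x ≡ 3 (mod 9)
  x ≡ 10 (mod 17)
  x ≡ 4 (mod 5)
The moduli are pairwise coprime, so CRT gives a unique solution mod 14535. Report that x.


Product of moduli M = 19 · 9 · 17 · 5 = 14535.
Merge one congruence at a time:
  Start: x ≡ 13 (mod 19).
  Combine with x ≡ 3 (mod 9); new modulus lcm = 171.
    Write x = 13 + 19·t and substitute into x ≡ 3 (mod 9): 19·t ≡ 3 − 13 = -10 (mod 9).
    Reduce coefficients mod 9: 1·t ≡ 8 (mod 9).
    So t ≡ 8 (mod 9).
    Then x = 13 + 19·8 = 165, valid modulo lcm(19, 9) = 171: x ≡ 165 (mod 171).
  Combine with x ≡ 10 (mod 17); new modulus lcm = 2907.
    Write x = 165 + 171·t and substitute into x ≡ 10 (mod 17): 171·t ≡ 10 − 165 = -155 (mod 17).
    Reduce coefficients mod 17: 1·t ≡ 15 (mod 17).
    So t ≡ 15 (mod 17).
    Then x = 165 + 171·15 = 2730, valid modulo lcm(171, 17) = 2907: x ≡ 2730 (mod 2907).
  Combine with x ≡ 4 (mod 5); new modulus lcm = 14535.
    Write x = 2730 + 2907·t and substitute into x ≡ 4 (mod 5): 2907·t ≡ 4 − 2730 = -2726 (mod 5).
    Reduce coefficients mod 5: 2·t ≡ 4 (mod 5).
    The inverse of 2 mod 5 is 3 (since 2·3 = 6 = 1·5 + 1), so t ≡ 3·4 = 12 ≡ 2 (mod 5).
    Then x = 2730 + 2907·2 = 8544, valid modulo lcm(2907, 5) = 14535: x ≡ 8544 (mod 14535).
Verify against each original: 8544 mod 19 = 13, 8544 mod 9 = 3, 8544 mod 17 = 10, 8544 mod 5 = 4.

x ≡ 8544 (mod 14535).


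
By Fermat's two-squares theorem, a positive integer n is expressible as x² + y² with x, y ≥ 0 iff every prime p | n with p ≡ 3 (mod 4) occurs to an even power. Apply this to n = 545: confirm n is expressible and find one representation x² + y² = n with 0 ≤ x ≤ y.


Step 1: Factor n = 545 = 5 · 109.
Step 2: Check the mod-4 condition on each prime factor: 5 ≡ 1 (mod 4), exponent 1; 109 ≡ 1 (mod 4), exponent 1.
All primes ≡ 3 (mod 4) appear to even exponent (or don't appear), so by the two-squares theorem n IS expressible as a sum of two squares.
Step 3: Build a representation. Here n = 5 · 109 is a product of primes ≡ 1 (mod 4). Each prime p ≡ 1 (mod 4) is itself a sum of two squares; find a² by testing p − a² for a perfect square:
  5: 5 − 1² = 4 = 2² ⇒ 5 = 1² + 2².
  109: 109 − 1² = 108, 109 − 2² = 105, 109 − 3² = 100 = 10² ⇒ 109 = 3² + 10².
  Combine using the Brahmagupta–Fibonacci identity (a² + b²)(c² + d²) = (ac − bd)² + (ad + bc)² = (ac + bd)² + (ad − bc)²:
  5 · 109 = 545: from (1² + 2²)(3² + 10²), take (1·3 − 2·10, 1·10 + 2·3) = (3 − 20, 10 + 6) = (-17, 16); dropping signs (only squares matter) gives (17, 16); check 17² + 16² = 289 + 256 = 545 ✓.
Step 4: Order so x ≤ y and verify: 16² + 17² = 256 + 289 = 545 = n. ✓

n = 545 = 16² + 17² (one valid representation with x ≤ y).


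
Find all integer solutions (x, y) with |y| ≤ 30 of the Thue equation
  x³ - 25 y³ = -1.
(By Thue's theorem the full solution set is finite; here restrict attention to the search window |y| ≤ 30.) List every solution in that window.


The equation is x³ - 25y³ = -1. For fixed y, x³ = 25·y³ − 1, so a solution requires the RHS to be a perfect cube.
Strategy: iterate y from -30 to 30, compute RHS = 25·y³ − 1, and check whether it is a (positive or negative) perfect cube.
Check small values of y:
  y = 0: RHS = -1 = (-1)³ ⇒ x = -1 works.
  y = 1: RHS = 24 is not a perfect cube.
  y = -1: RHS = -26 is not a perfect cube.
  y = 2: RHS = 199 is not a perfect cube.
  y = -2: RHS = -201 is not a perfect cube.
  y = 3: RHS = 674 is not a perfect cube.
  y = -3: RHS = -676 is not a perfect cube.
Continuing the search up to |y| = 30 finds no further solutions beyond those listed.
Collected solutions: (-1, 0).

Solutions (with |y| ≤ 30): (-1, 0).


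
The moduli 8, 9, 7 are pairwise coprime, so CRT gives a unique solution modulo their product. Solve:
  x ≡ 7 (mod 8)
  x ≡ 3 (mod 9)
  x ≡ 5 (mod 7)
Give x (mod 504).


Moduli 8, 9, 7 are pairwise coprime; by CRT there is a unique solution modulo M = 8 · 9 · 7 = 504.
Solve pairwise, accumulating the modulus:
  Start with x ≡ 7 (mod 8).
  Combine with x ≡ 3 (mod 9): since gcd(8, 9) = 1, we get a unique residue mod 72.
    Write x = 7 + 8·t and substitute into x ≡ 3 (mod 9): 8·t ≡ 3 − 7 = -4 (mod 9).
    Reduce coefficients mod 9: 8·t ≡ 5 (mod 9).
    The inverse of 8 mod 9 is 8 (since 8·8 = 64 = 7·9 + 1), so t ≡ 8·5 = 40 ≡ 4 (mod 9).
    Then x = 7 + 8·4 = 39, valid modulo lcm(8, 9) = 72: x ≡ 39 (mod 72).
  Combine with x ≡ 5 (mod 7): since gcd(72, 7) = 1, we get a unique residue mod 504.
    Write x = 39 + 72·t and substitute into x ≡ 5 (mod 7): 72·t ≡ 5 − 39 = -34 (mod 7).
    Reduce coefficients mod 7: 2·t ≡ 1 (mod 7).
    The inverse of 2 mod 7 is 4 (since 2·4 = 8 = 1·7 + 1), so t ≡ 4·1 = 4 ≡ 4 (mod 7).
    Then x = 39 + 72·4 = 327, valid modulo lcm(72, 7) = 504: x ≡ 327 (mod 504).
Verify: 327 mod 8 = 7 ✓, 327 mod 9 = 3 ✓, 327 mod 7 = 5 ✓.

x ≡ 327 (mod 504).


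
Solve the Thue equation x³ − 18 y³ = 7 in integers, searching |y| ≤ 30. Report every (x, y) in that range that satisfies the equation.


The equation is x³ - 18y³ = 7. For fixed y, x³ = 18·y³ + 7, so a solution requires the RHS to be a perfect cube.
Strategy: iterate y from -30 to 30, compute RHS = 18·y³ + 7, and check whether it is a (positive or negative) perfect cube.
Check small values of y:
  y = 0: RHS = 7 is not a perfect cube.
  y = 1: RHS = 25 is not a perfect cube.
  y = -1: RHS = -11 is not a perfect cube.
  y = 2: RHS = 151 is not a perfect cube.
  y = -2: RHS = -137 is not a perfect cube.
  y = 3: RHS = 493 is not a perfect cube.
  y = -3: RHS = -479 is not a perfect cube.
Continuing the search up to |y| = 30 finds no solutions either.
No (x, y) in the scanned range satisfies the equation.

No integer solutions with |y| ≤ 30.


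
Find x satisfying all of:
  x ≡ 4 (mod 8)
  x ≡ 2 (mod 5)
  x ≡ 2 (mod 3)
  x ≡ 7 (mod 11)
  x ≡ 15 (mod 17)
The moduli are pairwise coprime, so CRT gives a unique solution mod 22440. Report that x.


Product of moduli M = 8 · 5 · 3 · 11 · 17 = 22440.
Merge one congruence at a time:
  Start: x ≡ 4 (mod 8).
  Combine with x ≡ 2 (mod 5); new modulus lcm = 40.
    Write x = 4 + 8·t and substitute into x ≡ 2 (mod 5): 8·t ≡ 2 − 4 = -2 (mod 5).
    Reduce coefficients mod 5: 3·t ≡ 3 (mod 5).
    The inverse of 3 mod 5 is 2 (since 3·2 = 6 = 1·5 + 1), so t ≡ 2·3 = 6 ≡ 1 (mod 5).
    Then x = 4 + 8·1 = 12, valid modulo lcm(8, 5) = 40: x ≡ 12 (mod 40).
  Combine with x ≡ 2 (mod 3); new modulus lcm = 120.
    Write x = 12 + 40·t and substitute into x ≡ 2 (mod 3): 40·t ≡ 2 − 12 = -10 (mod 3).
    Reduce coefficients mod 3: 1·t ≡ 2 (mod 3).
    So t ≡ 2 (mod 3).
    Then x = 12 + 40·2 = 92, valid modulo lcm(40, 3) = 120: x ≡ 92 (mod 120).
  Combine with x ≡ 7 (mod 11); new modulus lcm = 1320.
    Write x = 92 + 120·t and substitute into x ≡ 7 (mod 11): 120·t ≡ 7 − 92 = -85 (mod 11).
    Reduce coefficients mod 11: 10·t ≡ 3 (mod 11).
    The inverse of 10 mod 11 is 10 (since 10·10 = 100 = 9·11 + 1), so t ≡ 10·3 = 30 ≡ 8 (mod 11).
    Then x = 92 + 120·8 = 1052, valid modulo lcm(120, 11) = 1320: x ≡ 1052 (mod 1320).
  Combine with x ≡ 15 (mod 17); new modulus lcm = 22440.
    Write x = 1052 + 1320·t and substitute into x ≡ 15 (mod 17): 1320·t ≡ 15 − 1052 = -1037 (mod 17).
    Reduce coefficients mod 17: 11·t ≡ 0 (mod 17).
    The inverse of 11 mod 17 is 14 (since 11·14 = 154 = 9·17 + 1), so t ≡ 14·0 = 0 ≡ 0 (mod 17).
    Then x = 1052 + 1320·0 = 1052, valid modulo lcm(1320, 17) = 22440: x ≡ 1052 (mod 22440).
Verify against each original: 1052 mod 8 = 4, 1052 mod 5 = 2, 1052 mod 3 = 2, 1052 mod 11 = 7, 1052 mod 17 = 15.

x ≡ 1052 (mod 22440).


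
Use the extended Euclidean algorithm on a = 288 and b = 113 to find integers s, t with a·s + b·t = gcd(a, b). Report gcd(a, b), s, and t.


Euclidean algorithm on (288, 113) — divide until remainder is 0:
  288 = 2 · 113 + 62
  113 = 1 · 62 + 51
  62 = 1 · 51 + 11
  51 = 4 · 11 + 7
  11 = 1 · 7 + 4
  7 = 1 · 4 + 3
  4 = 1 · 3 + 1
  3 = 3 · 1 + 0
gcd(288, 113) = 1.
Track Bezout coefficients alongside the remainders: start with r₀ = 288 = a·1 + b·0 (s = 1, t = 0) and r₁ = 113 = a·0 + b·1 (s = 0, t = 1); each new remainder r_{k+1} = r_{k-1} − q_k·r_k inherits s_{k+1} = s_{k-1} − q_k·s_k, t_{k+1} = t_{k-1} − q_k·t_k, so r_k = a·s_k + b·t_k at every step:
  q = 2: r = 62, s = 1 − 2·0 = 1, t = 0 − 2·1 = -2  (check: 288·1 + 113·(-2) = 62)
  q = 1: r = 51, s = 0 − 1·1 = -1, t = 1 − 1·(-2) = 3  (check: 288·(-1) + 113·3 = 51)
  q = 1: r = 11, s = 1 − 1·(-1) = 2, t = -2 − 1·3 = -5  (check: 288·2 + 113·(-5) = 11)
  q = 4: r = 7, s = -1 − 4·2 = -9, t = 3 − 4·(-5) = 23  (check: 288·(-9) + 113·23 = 7)
  q = 1: r = 4, s = 2 − 1·(-9) = 11, t = -5 − 1·23 = -28  (check: 288·11 + 113·(-28) = 4)
  q = 1: r = 3, s = -9 − 1·11 = -20, t = 23 − 1·(-28) = 51  (check: 288·(-20) + 113·51 = 3)
  q = 1: r = 1, s = 11 − 1·(-20) = 31, t = -28 − 1·51 = -79  (check: 288·31 + 113·(-79) = 1)
The row with r = 1 (the gcd) gives the Bezout coefficients s = 31, t = -79.
Result: 288 · (31) + 113 · (-79) = 1.

gcd(288, 113) = 1; s = 31, t = -79 (check: 288·31 + 113·(-79) = 1).


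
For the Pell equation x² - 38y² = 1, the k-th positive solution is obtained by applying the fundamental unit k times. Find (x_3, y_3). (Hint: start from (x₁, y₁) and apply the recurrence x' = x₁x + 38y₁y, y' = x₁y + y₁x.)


Step 1: Find the fundamental solution (x₁, y₁) of x² - 38y² = 1.
  Expand √38 as a continued fraction. a₀ = ⌊√38⌋ = 6; iterate m_{k+1} = d_k·a_k − m_k, d_{k+1} = (38 − m_{k+1}²)/d_k, a_{k+1} = ⌊(a₀ + m_{k+1})/d_{k+1}⌋ (starting m₀ = 0, d₀ = 1), with convergents p_k = a_k·p_{k-1} + p_{k-2}, q_k = a_k·q_{k-1} + q_{k-2} (p₋₁ = 1, q₋₁ = 0):
  k = 0: a₀ = 6; p₀/q₀ = 6/1; p₀² − 38·q₀² = 36 − 38 = -2.
  k = 1: m = 6, d = 2, a = ⌊(6 + 6)/2⌋ = 6; p/q = (6·6 + 1)/(6·1 + 0) = 37/6; p² − 38·q² = 1369 − 1368 = 1.
  The first convergent with p² − 38·q² = 1 gives the fundamental solution (x₁, y₁) = (37, 6).
Step 2: Apply the recurrence (x_{n+1}, y_{n+1}) = (x₁x_n + 38y₁y_n, x₁y_n + y₁x_n) repeatedly.
  From (x_1, y_1) = (37, 6): x_2 = 37·37 + 38·6·6 = 2737; y_2 = 37·6 + 6·37 = 444.
  From (x_2, y_2) = (2737, 444): x_3 = 37·2737 + 38·6·444 = 202501; y_3 = 37·444 + 6·2737 = 32850.
Step 3: Verify x_3² - 38·y_3² = 41006655001 - 41006655000 = 1 (should be 1). ✓

(x_1, y_1) = (37, 6); (x_3, y_3) = (202501, 32850).


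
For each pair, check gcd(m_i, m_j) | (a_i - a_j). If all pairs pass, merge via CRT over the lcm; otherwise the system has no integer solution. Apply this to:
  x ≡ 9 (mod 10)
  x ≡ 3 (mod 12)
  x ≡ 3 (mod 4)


Moduli 10, 12, 4 are not pairwise coprime, so CRT works modulo lcm(m_i) when all pairwise compatibility conditions hold.
Pairwise compatibility: gcd(m_i, m_j) must divide a_i - a_j for every pair.
Merge one congruence at a time:
  Start: x ≡ 9 (mod 10).
  Combine with x ≡ 3 (mod 12): gcd(10, 12) = 2; 3 - 9 = -6, which IS divisible by 2, so compatible.
    Write x = 9 + 10·t and substitute into x ≡ 3 (mod 12): 10·t ≡ 3 − 9 = -6 (mod 12).
    Divide the congruence (and modulus) by g = 2: 5·t ≡ -3 (mod 6).
    Reduce coefficients mod 6: 5·t ≡ 3 (mod 6).
    The inverse of 5 mod 6 is 5 (since 5·5 = 25 = 4·6 + 1), so t ≡ 5·3 = 15 ≡ 3 (mod 6).
    Then x = 9 + 10·3 = 39, valid modulo lcm(10, 12) = 60: x ≡ 39 (mod 60).
  Combine with x ≡ 3 (mod 4): gcd(60, 4) = 4; 3 - 39 = -36, which IS divisible by 4, so compatible.
    Write x = 39 + 60·t and substitute into x ≡ 3 (mod 4): 60·t ≡ 3 − 39 = -36 (mod 4).
    Divide the congruence (and modulus) by g = 4: 15·t ≡ -9 (mod 1).
    Modulo 1 every t works; take t = 0.
    Then x = 39 + 60·0 = 39, valid modulo lcm(60, 4) = 60: x ≡ 39 (mod 60).
Verify: 39 mod 10 = 9, 39 mod 12 = 3, 39 mod 4 = 3.

x ≡ 39 (mod 60).


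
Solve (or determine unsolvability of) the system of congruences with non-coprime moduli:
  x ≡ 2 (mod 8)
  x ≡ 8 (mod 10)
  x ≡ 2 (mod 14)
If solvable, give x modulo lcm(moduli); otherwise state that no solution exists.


Moduli 8, 10, 14 are not pairwise coprime, so CRT works modulo lcm(m_i) when all pairwise compatibility conditions hold.
Pairwise compatibility: gcd(m_i, m_j) must divide a_i - a_j for every pair.
Merge one congruence at a time:
  Start: x ≡ 2 (mod 8).
  Combine with x ≡ 8 (mod 10): gcd(8, 10) = 2; 8 - 2 = 6, which IS divisible by 2, so compatible.
    Write x = 2 + 8·t and substitute into x ≡ 8 (mod 10): 8·t ≡ 8 − 2 = 6 (mod 10).
    Divide the congruence (and modulus) by g = 2: 4·t ≡ 3 (mod 5).
    The inverse of 4 mod 5 is 4 (since 4·4 = 16 = 3·5 + 1), so t ≡ 4·3 = 12 ≡ 2 (mod 5).
    Then x = 2 + 8·2 = 18, valid modulo lcm(8, 10) = 40: x ≡ 18 (mod 40).
  Combine with x ≡ 2 (mod 14): gcd(40, 14) = 2; 2 - 18 = -16, which IS divisible by 2, so compatible.
    Write x = 18 + 40·t and substitute into x ≡ 2 (mod 14): 40·t ≡ 2 − 18 = -16 (mod 14).
    Divide the congruence (and modulus) by g = 2: 20·t ≡ -8 (mod 7).
    Reduce coefficients mod 7: 6·t ≡ 6 (mod 7).
    The inverse of 6 mod 7 is 6 (since 6·6 = 36 = 5·7 + 1), so t ≡ 6·6 = 36 ≡ 1 (mod 7).
    Then x = 18 + 40·1 = 58, valid modulo lcm(40, 14) = 280: x ≡ 58 (mod 280).
Verify: 58 mod 8 = 2, 58 mod 10 = 8, 58 mod 14 = 2.

x ≡ 58 (mod 280).


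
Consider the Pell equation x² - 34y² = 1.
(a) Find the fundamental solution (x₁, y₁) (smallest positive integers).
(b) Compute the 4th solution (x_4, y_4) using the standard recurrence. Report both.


Step 1: Find the fundamental solution (x₁, y₁) of x² - 34y² = 1.
  Expand √34 as a continued fraction. a₀ = ⌊√34⌋ = 5; iterate m_{k+1} = d_k·a_k − m_k, d_{k+1} = (34 − m_{k+1}²)/d_k, a_{k+1} = ⌊(a₀ + m_{k+1})/d_{k+1}⌋ (starting m₀ = 0, d₀ = 1), with convergents p_k = a_k·p_{k-1} + p_{k-2}, q_k = a_k·q_{k-1} + q_{k-2} (p₋₁ = 1, q₋₁ = 0):
  k = 0: a₀ = 5; p₀/q₀ = 5/1; p₀² − 34·q₀² = 25 − 34 = -9.
  k = 1: m = 5, d = 9, a = ⌊(5 + 5)/9⌋ = 1; p/q = (1·5 + 1)/(1·1 + 0) = 6/1; p² − 34·q² = 36 − 34 = 2.
  k = 2: m = 4, d = 2, a = ⌊(5 + 4)/2⌋ = 4; p/q = (4·6 + 5)/(4·1 + 1) = 29/5; p² − 34·q² = 841 − 850 = -9.
  k = 3: m = 4, d = 9, a = ⌊(5 + 4)/9⌋ = 1; p/q = (1·29 + 6)/(1·5 + 1) = 35/6; p² − 34·q² = 1225 − 1224 = 1.
  The first convergent with p² − 34·q² = 1 gives the fundamental solution (x₁, y₁) = (35, 6).
Step 2: Apply the recurrence (x_{n+1}, y_{n+1}) = (x₁x_n + 34y₁y_n, x₁y_n + y₁x_n) repeatedly.
  From (x_1, y_1) = (35, 6): x_2 = 35·35 + 34·6·6 = 2449; y_2 = 35·6 + 6·35 = 420.
  From (x_2, y_2) = (2449, 420): x_3 = 35·2449 + 34·6·420 = 171395; y_3 = 35·420 + 6·2449 = 29394.
  From (x_3, y_3) = (171395, 29394): x_4 = 35·171395 + 34·6·29394 = 11995201; y_4 = 35·29394 + 6·171395 = 2057160.
Step 3: Verify x_4² - 34·y_4² = 143884847030401 - 143884847030400 = 1 (should be 1). ✓

(x_1, y_1) = (35, 6); (x_4, y_4) = (11995201, 2057160).


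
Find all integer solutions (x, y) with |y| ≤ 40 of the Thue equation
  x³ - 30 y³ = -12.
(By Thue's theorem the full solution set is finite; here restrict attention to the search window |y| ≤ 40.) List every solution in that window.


The equation is x³ - 30y³ = -12. For fixed y, x³ = 30·y³ − 12, so a solution requires the RHS to be a perfect cube.
Strategy: iterate y from -40 to 40, compute RHS = 30·y³ − 12, and check whether it is a (positive or negative) perfect cube.
Check small values of y:
  y = 0: RHS = -12 is not a perfect cube.
  y = 1: RHS = 18 is not a perfect cube.
  y = -1: RHS = -42 is not a perfect cube.
  y = 2: RHS = 228 is not a perfect cube.
  y = -2: RHS = -252 is not a perfect cube.
  y = 3: RHS = 798 is not a perfect cube.
  y = -3: RHS = -822 is not a perfect cube.
Continuing the search up to |y| = 40 finds no solutions either.
No (x, y) in the scanned range satisfies the equation.

No integer solutions with |y| ≤ 40.


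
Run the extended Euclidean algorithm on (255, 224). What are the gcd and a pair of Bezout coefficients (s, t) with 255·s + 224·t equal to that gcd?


Euclidean algorithm on (255, 224) — divide until remainder is 0:
  255 = 1 · 224 + 31
  224 = 7 · 31 + 7
  31 = 4 · 7 + 3
  7 = 2 · 3 + 1
  3 = 3 · 1 + 0
gcd(255, 224) = 1.
Track Bezout coefficients alongside the remainders: start with r₀ = 255 = a·1 + b·0 (s = 1, t = 0) and r₁ = 224 = a·0 + b·1 (s = 0, t = 1); each new remainder r_{k+1} = r_{k-1} − q_k·r_k inherits s_{k+1} = s_{k-1} − q_k·s_k, t_{k+1} = t_{k-1} − q_k·t_k, so r_k = a·s_k + b·t_k at every step:
  q = 1: r = 31, s = 1 − 1·0 = 1, t = 0 − 1·1 = -1  (check: 255·1 + 224·(-1) = 31)
  q = 7: r = 7, s = 0 − 7·1 = -7, t = 1 − 7·(-1) = 8  (check: 255·(-7) + 224·8 = 7)
  q = 4: r = 3, s = 1 − 4·(-7) = 29, t = -1 − 4·8 = -33  (check: 255·29 + 224·(-33) = 3)
  q = 2: r = 1, s = -7 − 2·29 = -65, t = 8 − 2·(-33) = 74  (check: 255·(-65) + 224·74 = 1)
The row with r = 1 (the gcd) gives the Bezout coefficients s = -65, t = 74.
Result: 255 · (-65) + 224 · (74) = 1.

gcd(255, 224) = 1; s = -65, t = 74 (check: 255·(-65) + 224·74 = 1).


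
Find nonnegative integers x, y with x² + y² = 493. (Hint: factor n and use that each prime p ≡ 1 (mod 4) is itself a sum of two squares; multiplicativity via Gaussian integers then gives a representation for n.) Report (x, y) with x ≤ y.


Step 1: Factor n = 493 = 17 · 29.
Step 2: Check the mod-4 condition on each prime factor: 17 ≡ 1 (mod 4), exponent 1; 29 ≡ 1 (mod 4), exponent 1.
All primes ≡ 3 (mod 4) appear to even exponent (or don't appear), so by the two-squares theorem n IS expressible as a sum of two squares.
Step 3: Build a representation. Here n = 17 · 29 is a product of primes ≡ 1 (mod 4). Each prime p ≡ 1 (mod 4) is itself a sum of two squares; find a² by testing p − a² for a perfect square:
  17: 17 − 1² = 16 = 4² ⇒ 17 = 1² + 4².
  29: 29 − 1² = 28, 29 − 2² = 25 = 5² ⇒ 29 = 2² + 5².
  Combine using the Brahmagupta–Fibonacci identity (a² + b²)(c² + d²) = (ac − bd)² + (ad + bc)² = (ac + bd)² + (ad − bc)²:
  17 · 29 = 493: from (1² + 4²)(2² + 5²), take (1·2 − 4·5, 1·5 + 4·2) = (2 − 20, 5 + 8) = (-18, 13); dropping signs (only squares matter) gives (18, 13); check 18² + 13² = 324 + 169 = 493 ✓.
Step 4: Order so x ≤ y and verify: 13² + 18² = 169 + 324 = 493 = n. ✓

n = 493 = 13² + 18² (one valid representation with x ≤ y).


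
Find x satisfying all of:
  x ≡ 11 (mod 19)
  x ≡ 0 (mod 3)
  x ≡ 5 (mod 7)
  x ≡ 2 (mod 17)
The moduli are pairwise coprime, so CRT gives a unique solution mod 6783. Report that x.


Product of moduli M = 19 · 3 · 7 · 17 = 6783.
Merge one congruence at a time:
  Start: x ≡ 11 (mod 19).
  Combine with x ≡ 0 (mod 3); new modulus lcm = 57.
    Write x = 11 + 19·t and substitute into x ≡ 0 (mod 3): 19·t ≡ 0 − 11 = -11 (mod 3).
    Reduce coefficients mod 3: 1·t ≡ 1 (mod 3).
    So t ≡ 1 (mod 3).
    Then x = 11 + 19·1 = 30, valid modulo lcm(19, 3) = 57: x ≡ 30 (mod 57).
  Combine with x ≡ 5 (mod 7); new modulus lcm = 399.
    Write x = 30 + 57·t and substitute into x ≡ 5 (mod 7): 57·t ≡ 5 − 30 = -25 (mod 7).
    Reduce coefficients mod 7: 1·t ≡ 3 (mod 7).
    So t ≡ 3 (mod 7).
    Then x = 30 + 57·3 = 201, valid modulo lcm(57, 7) = 399: x ≡ 201 (mod 399).
  Combine with x ≡ 2 (mod 17); new modulus lcm = 6783.
    Write x = 201 + 399·t and substitute into x ≡ 2 (mod 17): 399·t ≡ 2 − 201 = -199 (mod 17).
    Reduce coefficients mod 17: 8·t ≡ 5 (mod 17).
    The inverse of 8 mod 17 is 15 (since 8·15 = 120 = 7·17 + 1), so t ≡ 15·5 = 75 ≡ 7 (mod 17).
    Then x = 201 + 399·7 = 2994, valid modulo lcm(399, 17) = 6783: x ≡ 2994 (mod 6783).
Verify against each original: 2994 mod 19 = 11, 2994 mod 3 = 0, 2994 mod 7 = 5, 2994 mod 17 = 2.

x ≡ 2994 (mod 6783).


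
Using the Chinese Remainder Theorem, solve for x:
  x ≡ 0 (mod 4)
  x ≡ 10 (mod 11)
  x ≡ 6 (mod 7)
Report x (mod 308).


Moduli 4, 11, 7 are pairwise coprime; by CRT there is a unique solution modulo M = 4 · 11 · 7 = 308.
Solve pairwise, accumulating the modulus:
  Start with x ≡ 0 (mod 4).
  Combine with x ≡ 10 (mod 11): since gcd(4, 11) = 1, we get a unique residue mod 44.
    Write x = 0 + 4·t and substitute into x ≡ 10 (mod 11): 4·t ≡ 10 − 0 = 10 (mod 11).
    The inverse of 4 mod 11 is 3 (since 4·3 = 12 = 1·11 + 1), so t ≡ 3·10 = 30 ≡ 8 (mod 11).
    Then x = 0 + 4·8 = 32, valid modulo lcm(4, 11) = 44: x ≡ 32 (mod 44).
  Combine with x ≡ 6 (mod 7): since gcd(44, 7) = 1, we get a unique residue mod 308.
    Write x = 32 + 44·t and substitute into x ≡ 6 (mod 7): 44·t ≡ 6 − 32 = -26 (mod 7).
    Reduce coefficients mod 7: 2·t ≡ 2 (mod 7).
    The inverse of 2 mod 7 is 4 (since 2·4 = 8 = 1·7 + 1), so t ≡ 4·2 = 8 ≡ 1 (mod 7).
    Then x = 32 + 44·1 = 76, valid modulo lcm(44, 7) = 308: x ≡ 76 (mod 308).
Verify: 76 mod 4 = 0 ✓, 76 mod 11 = 10 ✓, 76 mod 7 = 6 ✓.

x ≡ 76 (mod 308).


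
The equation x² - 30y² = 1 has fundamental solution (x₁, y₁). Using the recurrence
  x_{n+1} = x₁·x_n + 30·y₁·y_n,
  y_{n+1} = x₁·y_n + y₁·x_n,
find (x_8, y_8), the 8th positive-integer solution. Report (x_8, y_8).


Step 1: Find the fundamental solution (x₁, y₁) of x² - 30y² = 1.
  Expand √30 as a continued fraction. a₀ = ⌊√30⌋ = 5; iterate m_{k+1} = d_k·a_k − m_k, d_{k+1} = (30 − m_{k+1}²)/d_k, a_{k+1} = ⌊(a₀ + m_{k+1})/d_{k+1}⌋ (starting m₀ = 0, d₀ = 1), with convergents p_k = a_k·p_{k-1} + p_{k-2}, q_k = a_k·q_{k-1} + q_{k-2} (p₋₁ = 1, q₋₁ = 0):
  k = 0: a₀ = 5; p₀/q₀ = 5/1; p₀² − 30·q₀² = 25 − 30 = -5.
  k = 1: m = 5, d = 5, a = ⌊(5 + 5)/5⌋ = 2; p/q = (2·5 + 1)/(2·1 + 0) = 11/2; p² − 30·q² = 121 − 120 = 1.
  The first convergent with p² − 30·q² = 1 gives the fundamental solution (x₁, y₁) = (11, 2).
Step 2: Apply the recurrence (x_{n+1}, y_{n+1}) = (x₁x_n + 30y₁y_n, x₁y_n + y₁x_n) repeatedly.
  From (x_1, y_1) = (11, 2): x_2 = 11·11 + 30·2·2 = 241; y_2 = 11·2 + 2·11 = 44.
  From (x_2, y_2) = (241, 44): x_3 = 11·241 + 30·2·44 = 5291; y_3 = 11·44 + 2·241 = 966.
  From (x_3, y_3) = (5291, 966): x_4 = 11·5291 + 30·2·966 = 116161; y_4 = 11·966 + 2·5291 = 21208.
  From (x_4, y_4) = (116161, 21208): x_5 = 11·116161 + 30·2·21208 = 2550251; y_5 = 11·21208 + 2·116161 = 465610.
  From (x_5, y_5) = (2550251, 465610): x_6 = 11·2550251 + 30·2·465610 = 55989361; y_6 = 11·465610 + 2·2550251 = 10222212.
  From (x_6, y_6) = (55989361, 10222212): x_7 = 11·55989361 + 30·2·10222212 = 1229215691; y_7 = 11·10222212 + 2·55989361 = 224423054.
  From (x_7, y_7) = (1229215691, 224423054): x_8 = 11·1229215691 + 30·2·224423054 = 26986755841; y_8 = 11·224423054 + 2·1229215691 = 4927084976.
Step 3: Verify x_8² - 30·y_8² = 728284990821747617281 - 728284990821747617280 = 1 (should be 1). ✓

(x_1, y_1) = (11, 2); (x_8, y_8) = (26986755841, 4927084976).


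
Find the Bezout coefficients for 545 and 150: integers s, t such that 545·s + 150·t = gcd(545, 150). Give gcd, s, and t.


Euclidean algorithm on (545, 150) — divide until remainder is 0:
  545 = 3 · 150 + 95
  150 = 1 · 95 + 55
  95 = 1 · 55 + 40
  55 = 1 · 40 + 15
  40 = 2 · 15 + 10
  15 = 1 · 10 + 5
  10 = 2 · 5 + 0
gcd(545, 150) = 5.
Track Bezout coefficients alongside the remainders: start with r₀ = 545 = a·1 + b·0 (s = 1, t = 0) and r₁ = 150 = a·0 + b·1 (s = 0, t = 1); each new remainder r_{k+1} = r_{k-1} − q_k·r_k inherits s_{k+1} = s_{k-1} − q_k·s_k, t_{k+1} = t_{k-1} − q_k·t_k, so r_k = a·s_k + b·t_k at every step:
  q = 3: r = 95, s = 1 − 3·0 = 1, t = 0 − 3·1 = -3  (check: 545·1 + 150·(-3) = 95)
  q = 1: r = 55, s = 0 − 1·1 = -1, t = 1 − 1·(-3) = 4  (check: 545·(-1) + 150·4 = 55)
  q = 1: r = 40, s = 1 − 1·(-1) = 2, t = -3 − 1·4 = -7  (check: 545·2 + 150·(-7) = 40)
  q = 1: r = 15, s = -1 − 1·2 = -3, t = 4 − 1·(-7) = 11  (check: 545·(-3) + 150·11 = 15)
  q = 2: r = 10, s = 2 − 2·(-3) = 8, t = -7 − 2·11 = -29  (check: 545·8 + 150·(-29) = 10)
  q = 1: r = 5, s = -3 − 1·8 = -11, t = 11 − 1·(-29) = 40  (check: 545·(-11) + 150·40 = 5)
The row with r = 5 (the gcd) gives the Bezout coefficients s = -11, t = 40.
Result: 545 · (-11) + 150 · (40) = 5.

gcd(545, 150) = 5; s = -11, t = 40 (check: 545·(-11) + 150·40 = 5).


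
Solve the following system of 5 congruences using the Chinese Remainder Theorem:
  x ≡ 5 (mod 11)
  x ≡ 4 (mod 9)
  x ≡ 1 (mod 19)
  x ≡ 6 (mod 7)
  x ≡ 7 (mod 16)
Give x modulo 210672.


Product of moduli M = 11 · 9 · 19 · 7 · 16 = 210672.
Merge one congruence at a time:
  Start: x ≡ 5 (mod 11).
  Combine with x ≡ 4 (mod 9); new modulus lcm = 99.
    Write x = 5 + 11·t and substitute into x ≡ 4 (mod 9): 11·t ≡ 4 − 5 = -1 (mod 9).
    Reduce coefficients mod 9: 2·t ≡ 8 (mod 9).
    The inverse of 2 mod 9 is 5 (since 2·5 = 10 = 1·9 + 1), so t ≡ 5·8 = 40 ≡ 4 (mod 9).
    Then x = 5 + 11·4 = 49, valid modulo lcm(11, 9) = 99: x ≡ 49 (mod 99).
  Combine with x ≡ 1 (mod 19); new modulus lcm = 1881.
    Write x = 49 + 99·t and substitute into x ≡ 1 (mod 19): 99·t ≡ 1 − 49 = -48 (mod 19).
    Reduce coefficients mod 19: 4·t ≡ 9 (mod 19).
    The inverse of 4 mod 19 is 5 (since 4·5 = 20 = 1·19 + 1), so t ≡ 5·9 = 45 ≡ 7 (mod 19).
    Then x = 49 + 99·7 = 742, valid modulo lcm(99, 19) = 1881: x ≡ 742 (mod 1881).
  Combine with x ≡ 6 (mod 7); new modulus lcm = 13167.
    Write x = 742 + 1881·t and substitute into x ≡ 6 (mod 7): 1881·t ≡ 6 − 742 = -736 (mod 7).
    Reduce coefficients mod 7: 5·t ≡ 6 (mod 7).
    The inverse of 5 mod 7 is 3 (since 5·3 = 15 = 2·7 + 1), so t ≡ 3·6 = 18 ≡ 4 (mod 7).
    Then x = 742 + 1881·4 = 8266, valid modulo lcm(1881, 7) = 13167: x ≡ 8266 (mod 13167).
  Combine with x ≡ 7 (mod 16); new modulus lcm = 210672.
    Write x = 8266 + 13167·t and substitute into x ≡ 7 (mod 16): 13167·t ≡ 7 − 8266 = -8259 (mod 16).
    Reduce coefficients mod 16: 15·t ≡ 13 (mod 16).
    The inverse of 15 mod 16 is 15 (since 15·15 = 225 = 14·16 + 1), so t ≡ 15·13 = 195 ≡ 3 (mod 16).
    Then x = 8266 + 13167·3 = 47767, valid modulo lcm(13167, 16) = 210672: x ≡ 47767 (mod 210672).
Verify against each original: 47767 mod 11 = 5, 47767 mod 9 = 4, 47767 mod 19 = 1, 47767 mod 7 = 6, 47767 mod 16 = 7.

x ≡ 47767 (mod 210672).


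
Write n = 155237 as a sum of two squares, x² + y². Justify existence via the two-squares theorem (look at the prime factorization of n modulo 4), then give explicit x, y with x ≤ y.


Step 1: Factor n = 155237 = 29 · 53 · 101.
Step 2: Check the mod-4 condition on each prime factor: 29 ≡ 1 (mod 4), exponent 1; 53 ≡ 1 (mod 4), exponent 1; 101 ≡ 1 (mod 4), exponent 1.
All primes ≡ 3 (mod 4) appear to even exponent (or don't appear), so by the two-squares theorem n IS expressible as a sum of two squares.
Step 3: Build a representation. Here n = 29 · 53 · 101 is a product of primes ≡ 1 (mod 4). Each prime p ≡ 1 (mod 4) is itself a sum of two squares; find a² by testing p − a² for a perfect square:
  29: 29 − 1² = 28, 29 − 2² = 25 = 5² ⇒ 29 = 2² + 5².
  53: 53 − 1² = 52, 53 − 2² = 49 = 7² ⇒ 53 = 2² + 7².
  101: 101 − 1² = 100 = 10² ⇒ 101 = 1² + 10².
  Combine using the Brahmagupta–Fibonacci identity (a² + b²)(c² + d²) = (ac − bd)² + (ad + bc)² = (ac + bd)² + (ad − bc)²:
  29 · 53 = 1537: from (2² + 5²)(2² + 7²), take (2·2 − 5·7, 2·7 + 5·2) = (4 − 35, 14 + 10) = (-31, 24); dropping signs (only squares matter) gives (31, 24); check 31² + 24² = 961 + 576 = 1537 ✓.
  1537 · 101 = 155237: from (31² + 24²)(1² + 10²), take (31·1 − 24·10, 31·10 + 24·1) = (31 − 240, 310 + 24) = (-209, 334); dropping signs (only squares matter) gives (209, 334); check 209² + 334² = 43681 + 111556 = 155237 ✓.
Step 4: Order so x ≤ y and verify: 209² + 334² = 43681 + 111556 = 155237 = n. ✓

n = 155237 = 209² + 334² (one valid representation with x ≤ y).


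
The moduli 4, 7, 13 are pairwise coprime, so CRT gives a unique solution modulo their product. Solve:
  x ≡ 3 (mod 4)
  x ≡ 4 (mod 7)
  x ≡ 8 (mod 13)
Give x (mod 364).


Moduli 4, 7, 13 are pairwise coprime; by CRT there is a unique solution modulo M = 4 · 7 · 13 = 364.
Solve pairwise, accumulating the modulus:
  Start with x ≡ 3 (mod 4).
  Combine with x ≡ 4 (mod 7): since gcd(4, 7) = 1, we get a unique residue mod 28.
    Write x = 3 + 4·t and substitute into x ≡ 4 (mod 7): 4·t ≡ 4 − 3 = 1 (mod 7).
    The inverse of 4 mod 7 is 2 (since 4·2 = 8 = 1·7 + 1), so t ≡ 2·1 = 2 ≡ 2 (mod 7).
    Then x = 3 + 4·2 = 11, valid modulo lcm(4, 7) = 28: x ≡ 11 (mod 28).
  Combine with x ≡ 8 (mod 13): since gcd(28, 13) = 1, we get a unique residue mod 364.
    Write x = 11 + 28·t and substitute into x ≡ 8 (mod 13): 28·t ≡ 8 − 11 = -3 (mod 13).
    Reduce coefficients mod 13: 2·t ≡ 10 (mod 13).
    The inverse of 2 mod 13 is 7 (since 2·7 = 14 = 1·13 + 1), so t ≡ 7·10 = 70 ≡ 5 (mod 13).
    Then x = 11 + 28·5 = 151, valid modulo lcm(28, 13) = 364: x ≡ 151 (mod 364).
Verify: 151 mod 4 = 3 ✓, 151 mod 7 = 4 ✓, 151 mod 13 = 8 ✓.

x ≡ 151 (mod 364).


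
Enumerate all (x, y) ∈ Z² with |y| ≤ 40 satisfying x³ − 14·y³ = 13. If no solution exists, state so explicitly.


The equation is x³ - 14y³ = 13. For fixed y, x³ = 14·y³ + 13, so a solution requires the RHS to be a perfect cube.
Strategy: iterate y from -40 to 40, compute RHS = 14·y³ + 13, and check whether it is a (positive or negative) perfect cube.
Check small values of y:
  y = 0: RHS = 13 is not a perfect cube.
  y = 1: RHS = 27 = (3)³ ⇒ x = 3 works.
  y = -1: RHS = -1 = (-1)³ ⇒ x = -1 works.
  y = 2: RHS = 125 = (5)³ ⇒ x = 5 works.
  y = -2: RHS = -99 is not a perfect cube.
  y = 3: RHS = 391 is not a perfect cube.
  y = -3: RHS = -365 is not a perfect cube.
Continuing the search up to |y| = 40 finds no further solutions beyond those listed.
Collected solutions: (-1, -1), (3, 1), (5, 2).

Solutions (with |y| ≤ 40): (-1, -1), (3, 1), (5, 2).


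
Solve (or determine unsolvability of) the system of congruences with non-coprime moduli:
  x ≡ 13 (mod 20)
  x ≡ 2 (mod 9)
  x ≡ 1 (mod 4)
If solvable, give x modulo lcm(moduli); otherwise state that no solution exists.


Moduli 20, 9, 4 are not pairwise coprime, so CRT works modulo lcm(m_i) when all pairwise compatibility conditions hold.
Pairwise compatibility: gcd(m_i, m_j) must divide a_i - a_j for every pair.
Merge one congruence at a time:
  Start: x ≡ 13 (mod 20).
  Combine with x ≡ 2 (mod 9): gcd(20, 9) = 1; 2 - 13 = -11, which IS divisible by 1, so compatible.
    Write x = 13 + 20·t and substitute into x ≡ 2 (mod 9): 20·t ≡ 2 − 13 = -11 (mod 9).
    Reduce coefficients mod 9: 2·t ≡ 7 (mod 9).
    The inverse of 2 mod 9 is 5 (since 2·5 = 10 = 1·9 + 1), so t ≡ 5·7 = 35 ≡ 8 (mod 9).
    Then x = 13 + 20·8 = 173, valid modulo lcm(20, 9) = 180: x ≡ 173 (mod 180).
  Combine with x ≡ 1 (mod 4): gcd(180, 4) = 4; 1 - 173 = -172, which IS divisible by 4, so compatible.
    Write x = 173 + 180·t and substitute into x ≡ 1 (mod 4): 180·t ≡ 1 − 173 = -172 (mod 4).
    Divide the congruence (and modulus) by g = 4: 45·t ≡ -43 (mod 1).
    Modulo 1 every t works; take t = 0.
    Then x = 173 + 180·0 = 173, valid modulo lcm(180, 4) = 180: x ≡ 173 (mod 180).
Verify: 173 mod 20 = 13, 173 mod 9 = 2, 173 mod 4 = 1.

x ≡ 173 (mod 180).


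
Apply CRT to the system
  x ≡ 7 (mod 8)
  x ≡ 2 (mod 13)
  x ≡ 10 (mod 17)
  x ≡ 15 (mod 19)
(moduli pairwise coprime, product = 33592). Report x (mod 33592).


Product of moduli M = 8 · 13 · 17 · 19 = 33592.
Merge one congruence at a time:
  Start: x ≡ 7 (mod 8).
  Combine with x ≡ 2 (mod 13); new modulus lcm = 104.
    Write x = 7 + 8·t and substitute into x ≡ 2 (mod 13): 8·t ≡ 2 − 7 = -5 (mod 13).
    Reduce coefficients mod 13: 8·t ≡ 8 (mod 13).
    The inverse of 8 mod 13 is 5 (since 8·5 = 40 = 3·13 + 1), so t ≡ 5·8 = 40 ≡ 1 (mod 13).
    Then x = 7 + 8·1 = 15, valid modulo lcm(8, 13) = 104: x ≡ 15 (mod 104).
  Combine with x ≡ 10 (mod 17); new modulus lcm = 1768.
    Write x = 15 + 104·t and substitute into x ≡ 10 (mod 17): 104·t ≡ 10 − 15 = -5 (mod 17).
    Reduce coefficients mod 17: 2·t ≡ 12 (mod 17).
    The inverse of 2 mod 17 is 9 (since 2·9 = 18 = 1·17 + 1), so t ≡ 9·12 = 108 ≡ 6 (mod 17).
    Then x = 15 + 104·6 = 639, valid modulo lcm(104, 17) = 1768: x ≡ 639 (mod 1768).
  Combine with x ≡ 15 (mod 19); new modulus lcm = 33592.
    Write x = 639 + 1768·t and substitute into x ≡ 15 (mod 19): 1768·t ≡ 15 − 639 = -624 (mod 19).
    Reduce coefficients mod 19: 1·t ≡ 3 (mod 19).
    So t ≡ 3 (mod 19).
    Then x = 639 + 1768·3 = 5943, valid modulo lcm(1768, 19) = 33592: x ≡ 5943 (mod 33592).
Verify against each original: 5943 mod 8 = 7, 5943 mod 13 = 2, 5943 mod 17 = 10, 5943 mod 19 = 15.

x ≡ 5943 (mod 33592).


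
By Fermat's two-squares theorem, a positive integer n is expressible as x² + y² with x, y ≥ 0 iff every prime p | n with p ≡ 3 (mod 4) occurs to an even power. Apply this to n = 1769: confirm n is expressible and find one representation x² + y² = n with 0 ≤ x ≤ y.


Step 1: Factor n = 1769 = 29 · 61.
Step 2: Check the mod-4 condition on each prime factor: 29 ≡ 1 (mod 4), exponent 1; 61 ≡ 1 (mod 4), exponent 1.
All primes ≡ 3 (mod 4) appear to even exponent (or don't appear), so by the two-squares theorem n IS expressible as a sum of two squares.
Step 3: Build a representation. Here n = 29 · 61 is a product of primes ≡ 1 (mod 4). Each prime p ≡ 1 (mod 4) is itself a sum of two squares; find a² by testing p − a² for a perfect square:
  29: 29 − 1² = 28, 29 − 2² = 25 = 5² ⇒ 29 = 2² + 5².
  61: 61 − 1² = 60, 61 − 2² = 57, 61 − 3² = 52, 61 − 4² = 45, 61 − 5² = 36 = 6² ⇒ 61 = 5² + 6².
  Combine using the Brahmagupta–Fibonacci identity (a² + b²)(c² + d²) = (ac − bd)² + (ad + bc)² = (ac + bd)² + (ad − bc)²:
  29 · 61 = 1769: from (2² + 5²)(5² + 6²), take (2·5 − 5·6, 2·6 + 5·5) = (10 − 30, 12 + 25) = (-20, 37); dropping signs (only squares matter) gives (20, 37); check 20² + 37² = 400 + 1369 = 1769 ✓.
Step 4: Order so x ≤ y and verify: 20² + 37² = 400 + 1369 = 1769 = n. ✓

n = 1769 = 20² + 37² (one valid representation with x ≤ y).


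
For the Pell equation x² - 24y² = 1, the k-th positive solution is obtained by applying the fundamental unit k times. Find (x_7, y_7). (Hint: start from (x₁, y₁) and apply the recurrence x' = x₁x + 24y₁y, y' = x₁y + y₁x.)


Step 1: Find the fundamental solution (x₁, y₁) of x² - 24y² = 1.
  Expand √24 as a continued fraction. a₀ = ⌊√24⌋ = 4; iterate m_{k+1} = d_k·a_k − m_k, d_{k+1} = (24 − m_{k+1}²)/d_k, a_{k+1} = ⌊(a₀ + m_{k+1})/d_{k+1}⌋ (starting m₀ = 0, d₀ = 1), with convergents p_k = a_k·p_{k-1} + p_{k-2}, q_k = a_k·q_{k-1} + q_{k-2} (p₋₁ = 1, q₋₁ = 0):
  k = 0: a₀ = 4; p₀/q₀ = 4/1; p₀² − 24·q₀² = 16 − 24 = -8.
  k = 1: m = 4, d = 8, a = ⌊(4 + 4)/8⌋ = 1; p/q = (1·4 + 1)/(1·1 + 0) = 5/1; p² − 24·q² = 25 − 24 = 1.
  The first convergent with p² − 24·q² = 1 gives the fundamental solution (x₁, y₁) = (5, 1).
Step 2: Apply the recurrence (x_{n+1}, y_{n+1}) = (x₁x_n + 24y₁y_n, x₁y_n + y₁x_n) repeatedly.
  From (x_1, y_1) = (5, 1): x_2 = 5·5 + 24·1·1 = 49; y_2 = 5·1 + 1·5 = 10.
  From (x_2, y_2) = (49, 10): x_3 = 5·49 + 24·1·10 = 485; y_3 = 5·10 + 1·49 = 99.
  From (x_3, y_3) = (485, 99): x_4 = 5·485 + 24·1·99 = 4801; y_4 = 5·99 + 1·485 = 980.
  From (x_4, y_4) = (4801, 980): x_5 = 5·4801 + 24·1·980 = 47525; y_5 = 5·980 + 1·4801 = 9701.
  From (x_5, y_5) = (47525, 9701): x_6 = 5·47525 + 24·1·9701 = 470449; y_6 = 5·9701 + 1·47525 = 96030.
  From (x_6, y_6) = (470449, 96030): x_7 = 5·470449 + 24·1·96030 = 4656965; y_7 = 5·96030 + 1·470449 = 950599.
Step 3: Verify x_7² - 24·y_7² = 21687323011225 - 21687323011224 = 1 (should be 1). ✓

(x_1, y_1) = (5, 1); (x_7, y_7) = (4656965, 950599).


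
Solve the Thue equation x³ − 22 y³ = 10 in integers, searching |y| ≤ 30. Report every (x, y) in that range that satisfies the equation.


The equation is x³ - 22y³ = 10. For fixed y, x³ = 22·y³ + 10, so a solution requires the RHS to be a perfect cube.
Strategy: iterate y from -30 to 30, compute RHS = 22·y³ + 10, and check whether it is a (positive or negative) perfect cube.
Check small values of y:
  y = 0: RHS = 10 is not a perfect cube.
  y = 1: RHS = 32 is not a perfect cube.
  y = -1: RHS = -12 is not a perfect cube.
  y = 2: RHS = 186 is not a perfect cube.
  y = -2: RHS = -166 is not a perfect cube.
  y = 3: RHS = 604 is not a perfect cube.
  y = -3: RHS = -584 is not a perfect cube.
Continuing the search up to |y| = 30 finds no solutions either.
No (x, y) in the scanned range satisfies the equation.

No integer solutions with |y| ≤ 30.


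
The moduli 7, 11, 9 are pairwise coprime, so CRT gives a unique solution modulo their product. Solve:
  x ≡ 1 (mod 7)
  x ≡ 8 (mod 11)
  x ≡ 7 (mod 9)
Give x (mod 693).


Moduli 7, 11, 9 are pairwise coprime; by CRT there is a unique solution modulo M = 7 · 11 · 9 = 693.
Solve pairwise, accumulating the modulus:
  Start with x ≡ 1 (mod 7).
  Combine with x ≡ 8 (mod 11): since gcd(7, 11) = 1, we get a unique residue mod 77.
    Write x = 1 + 7·t and substitute into x ≡ 8 (mod 11): 7·t ≡ 8 − 1 = 7 (mod 11).
    The inverse of 7 mod 11 is 8 (since 7·8 = 56 = 5·11 + 1), so t ≡ 8·7 = 56 ≡ 1 (mod 11).
    Then x = 1 + 7·1 = 8, valid modulo lcm(7, 11) = 77: x ≡ 8 (mod 77).
  Combine with x ≡ 7 (mod 9): since gcd(77, 9) = 1, we get a unique residue mod 693.
    Write x = 8 + 77·t and substitute into x ≡ 7 (mod 9): 77·t ≡ 7 − 8 = -1 (mod 9).
    Reduce coefficients mod 9: 5·t ≡ 8 (mod 9).
    The inverse of 5 mod 9 is 2 (since 5·2 = 10 = 1·9 + 1), so t ≡ 2·8 = 16 ≡ 7 (mod 9).
    Then x = 8 + 77·7 = 547, valid modulo lcm(77, 9) = 693: x ≡ 547 (mod 693).
Verify: 547 mod 7 = 1 ✓, 547 mod 11 = 8 ✓, 547 mod 9 = 7 ✓.

x ≡ 547 (mod 693).


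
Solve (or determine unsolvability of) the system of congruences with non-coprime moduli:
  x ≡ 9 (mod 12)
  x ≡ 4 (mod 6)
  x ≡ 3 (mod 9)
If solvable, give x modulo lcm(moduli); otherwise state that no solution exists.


Moduli 12, 6, 9 are not pairwise coprime, so CRT works modulo lcm(m_i) when all pairwise compatibility conditions hold.
Pairwise compatibility: gcd(m_i, m_j) must divide a_i - a_j for every pair.
Merge one congruence at a time:
  Start: x ≡ 9 (mod 12).
  Combine with x ≡ 4 (mod 6): gcd(12, 6) = 6, and 4 - 9 = -5 is NOT divisible by 6.
    ⇒ system is inconsistent (no integer solution).

No solution (the system is inconsistent).
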